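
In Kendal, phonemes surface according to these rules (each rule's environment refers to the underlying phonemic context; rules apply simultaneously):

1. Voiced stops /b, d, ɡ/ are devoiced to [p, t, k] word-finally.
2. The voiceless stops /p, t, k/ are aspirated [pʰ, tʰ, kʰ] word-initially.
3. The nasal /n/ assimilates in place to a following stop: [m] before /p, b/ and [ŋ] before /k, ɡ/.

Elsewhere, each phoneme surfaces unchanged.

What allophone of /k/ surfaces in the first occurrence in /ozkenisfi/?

[k]

/k/ (between /z/ and /e/) is in the target of rule 2 but the environment (word-initially) is not met → [k].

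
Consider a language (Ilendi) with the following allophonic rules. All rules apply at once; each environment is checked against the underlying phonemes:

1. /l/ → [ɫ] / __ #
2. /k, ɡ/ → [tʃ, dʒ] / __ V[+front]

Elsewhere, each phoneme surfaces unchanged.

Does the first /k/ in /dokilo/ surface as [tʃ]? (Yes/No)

Yes

/k/ (between /o/ and /i/) occurs before a front vowel → [tʃ] by rule 2.
The actual realization is [tʃ], which matches [tʃ].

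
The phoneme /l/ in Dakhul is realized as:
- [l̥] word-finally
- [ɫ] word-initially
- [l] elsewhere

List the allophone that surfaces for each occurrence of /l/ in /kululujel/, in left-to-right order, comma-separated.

[l], [l], [l̥]

Occurrence 1 (position 3): no conditioning environment matches → elsewhere allophone [l].
Occurrence 2 (position 5): no conditioning environment matches → elsewhere allophone [l].
Occurrence 3 (position 9): word-finally → [l̥].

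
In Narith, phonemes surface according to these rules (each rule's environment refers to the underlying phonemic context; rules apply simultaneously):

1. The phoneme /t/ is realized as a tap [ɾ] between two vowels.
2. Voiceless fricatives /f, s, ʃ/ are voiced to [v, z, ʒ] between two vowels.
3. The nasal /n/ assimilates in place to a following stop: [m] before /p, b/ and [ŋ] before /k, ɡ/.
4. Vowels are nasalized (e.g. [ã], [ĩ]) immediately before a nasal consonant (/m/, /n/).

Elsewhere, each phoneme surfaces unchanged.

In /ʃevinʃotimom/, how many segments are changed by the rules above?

4

Segments that undergo a rule: /i/ → [ĩ] (rule 4); /t/ → [ɾ] (rule 1); /i/ → [ĩ] (rule 4); /o/ → [õ] (rule 4).
All other segments surface unchanged.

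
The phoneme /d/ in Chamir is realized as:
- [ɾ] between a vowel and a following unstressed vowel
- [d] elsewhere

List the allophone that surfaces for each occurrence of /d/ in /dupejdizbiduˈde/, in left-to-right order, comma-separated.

Occurrence 1 (position 1): no conditioning environment matches → elsewhere allophone [d].
Occurrence 2 (position 6): no conditioning environment matches → elsewhere allophone [d].
Occurrence 3 (position 11): between a vowel and a following unstressed vowel → [ɾ].
Occurrence 4 (position 13): no conditioning environment matches → elsewhere allophone [d].

[d], [d], [ɾ], [d]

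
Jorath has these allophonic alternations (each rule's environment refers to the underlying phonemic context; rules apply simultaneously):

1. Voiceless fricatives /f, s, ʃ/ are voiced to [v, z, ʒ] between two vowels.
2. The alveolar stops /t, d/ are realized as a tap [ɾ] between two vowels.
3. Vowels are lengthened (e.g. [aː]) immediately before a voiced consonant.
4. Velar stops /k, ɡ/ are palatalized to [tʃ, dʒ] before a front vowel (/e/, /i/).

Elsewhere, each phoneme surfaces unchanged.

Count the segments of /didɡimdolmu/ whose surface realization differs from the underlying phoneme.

Segments that undergo a rule: /i/ → [iː] (rule 3); /ɡ/ → [dʒ] (rule 4); /i/ → [iː] (rule 3); /o/ → [oː] (rule 3).
All other segments surface unchanged.

4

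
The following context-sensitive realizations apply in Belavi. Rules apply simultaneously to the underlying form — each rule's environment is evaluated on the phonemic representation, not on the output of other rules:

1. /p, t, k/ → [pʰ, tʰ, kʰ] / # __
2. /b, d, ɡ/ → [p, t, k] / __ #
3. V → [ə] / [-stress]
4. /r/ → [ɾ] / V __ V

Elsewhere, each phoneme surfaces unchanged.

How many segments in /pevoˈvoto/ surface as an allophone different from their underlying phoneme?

4

Segments that undergo a rule: /p/ → [pʰ] (rule 1); /e/ → [ə] (rule 3); /o/ → [ə] (rule 3); /o/ → [ə] (rule 3).
All other segments surface unchanged.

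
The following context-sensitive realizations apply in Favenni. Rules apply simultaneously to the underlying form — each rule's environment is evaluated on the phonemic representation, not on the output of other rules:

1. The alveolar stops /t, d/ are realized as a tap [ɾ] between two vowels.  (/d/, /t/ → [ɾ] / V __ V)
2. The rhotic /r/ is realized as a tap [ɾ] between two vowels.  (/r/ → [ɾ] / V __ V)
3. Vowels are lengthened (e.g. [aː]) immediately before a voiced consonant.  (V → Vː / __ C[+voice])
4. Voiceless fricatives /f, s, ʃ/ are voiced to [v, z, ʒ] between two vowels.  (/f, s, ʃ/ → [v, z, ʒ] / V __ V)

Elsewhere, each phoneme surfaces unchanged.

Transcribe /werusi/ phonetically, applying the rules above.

/w/ (word-initial) is unaffected → [w].
/e/ meets the environment for rule 3 (before a voiced consonant) → [eː].
Rule 2 applies to /r/ (between /e/ and /u/: between two vowels) → [ɾ].
/u/ (between /r/ and /s/) is in the target of rule 3 but the environment (before a voiced consonant) is not met → [u].
/s/ — between /u/ and /i/, between two vowels — surfaces as [z] (rule 4).
/i/ (word-final): rule 3 targets it, but not before a voiced consonant → unchanged [i].

[weːɾuzi]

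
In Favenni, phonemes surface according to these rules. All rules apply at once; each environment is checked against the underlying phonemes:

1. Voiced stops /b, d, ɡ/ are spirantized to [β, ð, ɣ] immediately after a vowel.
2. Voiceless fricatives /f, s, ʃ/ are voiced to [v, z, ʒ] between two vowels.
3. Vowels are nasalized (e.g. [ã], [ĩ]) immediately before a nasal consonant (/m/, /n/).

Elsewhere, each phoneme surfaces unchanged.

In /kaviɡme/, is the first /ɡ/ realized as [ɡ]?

/ɡ/ (between /i/ and /m/) occurs immediately after a vowel → [ɣ] by rule 1.
The actual realization is [ɣ], not [ɡ].

No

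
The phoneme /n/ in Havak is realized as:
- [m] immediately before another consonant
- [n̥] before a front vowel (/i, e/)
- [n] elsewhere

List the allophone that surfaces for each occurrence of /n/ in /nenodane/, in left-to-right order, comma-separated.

Occurrence 1 (position 1): before a front vowel (/i, e/) → [n̥].
Occurrence 2 (position 3): no conditioning environment matches → elsewhere allophone [n].
Occurrence 3 (position 7): before a front vowel (/i, e/) → [n̥].

[n̥], [n], [n̥]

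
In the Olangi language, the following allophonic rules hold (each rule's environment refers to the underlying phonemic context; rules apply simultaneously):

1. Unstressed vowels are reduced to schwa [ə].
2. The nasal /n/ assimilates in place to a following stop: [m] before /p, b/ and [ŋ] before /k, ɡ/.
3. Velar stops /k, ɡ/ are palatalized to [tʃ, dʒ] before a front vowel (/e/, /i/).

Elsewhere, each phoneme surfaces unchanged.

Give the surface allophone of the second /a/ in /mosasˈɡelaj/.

/a/ (between /l/ and /j/) occurs in an unstressed syllable → [ə] by rule 1.

[ə]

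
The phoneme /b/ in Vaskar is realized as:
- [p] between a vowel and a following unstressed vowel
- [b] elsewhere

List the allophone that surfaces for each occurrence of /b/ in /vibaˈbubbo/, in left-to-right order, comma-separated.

[p], [b], [b], [b]

Occurrence 1 (position 3): between a vowel and a following unstressed vowel → [p].
Occurrence 2 (position 5): no conditioning environment matches → elsewhere allophone [b].
Occurrence 3 (position 7): no conditioning environment matches → elsewhere allophone [b].
Occurrence 4 (position 8): no conditioning environment matches → elsewhere allophone [b].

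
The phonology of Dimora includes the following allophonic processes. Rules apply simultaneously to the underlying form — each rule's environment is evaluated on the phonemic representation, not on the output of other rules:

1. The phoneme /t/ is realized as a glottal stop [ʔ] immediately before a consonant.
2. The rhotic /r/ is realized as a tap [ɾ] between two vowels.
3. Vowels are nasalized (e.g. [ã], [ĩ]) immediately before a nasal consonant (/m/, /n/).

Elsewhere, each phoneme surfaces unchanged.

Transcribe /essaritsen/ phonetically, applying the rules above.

[essaɾiʔsẽn]

/e/ — word-initial; rule 3 does not apply here → [e].
/a/ (between /s/ and /r/) fails the environment for rule 3, so it stays [a].
/r/ (between /a/ and /i/): between two vowels, so rule 2 applies → [ɾ].
/i/ — between /r/ and /t/; rule 3 does not apply here → [i].
/t/ (between /i/ and /s/) occurs immediately before a consonant → [ʔ] by rule 1.
Rule 3 applies to /e/ (between /s/ and /n/: before a nasal consonant) → [ẽ].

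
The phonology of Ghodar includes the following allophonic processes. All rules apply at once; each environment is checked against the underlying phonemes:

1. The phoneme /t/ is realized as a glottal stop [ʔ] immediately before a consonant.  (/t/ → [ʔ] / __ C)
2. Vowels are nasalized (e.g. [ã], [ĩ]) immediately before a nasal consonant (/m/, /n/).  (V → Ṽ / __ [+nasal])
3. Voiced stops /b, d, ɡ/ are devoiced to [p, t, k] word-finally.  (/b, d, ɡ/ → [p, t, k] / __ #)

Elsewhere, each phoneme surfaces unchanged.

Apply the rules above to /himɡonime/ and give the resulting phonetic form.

[hĩmɡõnĩme]

/h/ (word-initial) is unaffected → [h].
Rule 2 applies to /i/ (between /h/ and /m/: before a nasal consonant) → [ĩ].
/m/ (between /i/ and /ɡ/) is unaffected → [m].
/ɡ/ — between /m/ and /o/; rule 3 does not apply here → [ɡ].
/o/ (between /ɡ/ and /n/): before a nasal consonant, so rule 2 applies → [õ].
/n/ (between /o/ and /i/) is unaffected → [n].
Rule 2 applies to /i/ (between /n/ and /m/: before a nasal consonant) → [ĩ].
/m/ (between /i/ and /e/): no rule targets it → [m].
/e/ (word-final) is in the target of rule 2 but the environment (before a nasal consonant) is not met → [e].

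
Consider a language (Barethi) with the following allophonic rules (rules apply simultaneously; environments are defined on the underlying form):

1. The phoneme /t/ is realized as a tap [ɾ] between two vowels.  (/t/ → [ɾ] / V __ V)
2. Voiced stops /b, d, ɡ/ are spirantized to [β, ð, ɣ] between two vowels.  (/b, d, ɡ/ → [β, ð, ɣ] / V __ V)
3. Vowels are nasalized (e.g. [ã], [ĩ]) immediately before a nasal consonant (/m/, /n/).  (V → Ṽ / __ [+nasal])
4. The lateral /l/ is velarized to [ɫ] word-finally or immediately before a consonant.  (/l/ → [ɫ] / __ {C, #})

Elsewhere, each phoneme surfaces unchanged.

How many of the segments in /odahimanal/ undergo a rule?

Segments that undergo a rule: /d/ → [ð] (rule 2); /i/ → [ĩ] (rule 3); /a/ → [ã] (rule 3); /l/ → [ɫ] (rule 4).
All other segments surface unchanged.

4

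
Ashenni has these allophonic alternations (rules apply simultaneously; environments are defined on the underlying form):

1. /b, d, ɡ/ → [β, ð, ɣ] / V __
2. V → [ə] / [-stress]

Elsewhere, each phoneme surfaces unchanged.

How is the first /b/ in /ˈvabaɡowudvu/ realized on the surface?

[β]

/b/ meets the environment for rule 1 (immediately after a vowel) → [β].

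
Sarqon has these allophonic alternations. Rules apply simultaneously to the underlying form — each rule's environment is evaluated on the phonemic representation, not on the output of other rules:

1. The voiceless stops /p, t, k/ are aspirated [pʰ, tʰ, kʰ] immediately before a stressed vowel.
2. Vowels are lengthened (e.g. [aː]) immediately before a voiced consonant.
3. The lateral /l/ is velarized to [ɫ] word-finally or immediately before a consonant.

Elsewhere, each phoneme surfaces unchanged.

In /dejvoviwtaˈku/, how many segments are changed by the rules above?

Segments that undergo a rule: /e/ → [eː] (rule 2); /o/ → [oː] (rule 2); /i/ → [iː] (rule 2); /k/ → [kʰ] (rule 1).
All other segments surface unchanged.

4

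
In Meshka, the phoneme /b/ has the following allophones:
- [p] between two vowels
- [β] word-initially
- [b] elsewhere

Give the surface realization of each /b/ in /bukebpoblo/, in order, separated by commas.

[β], [b], [b]

Occurrence 1 (position 1): word-initially → [β].
Occurrence 2 (position 5): no conditioning environment matches → elsewhere allophone [b].
Occurrence 3 (position 8): no conditioning environment matches → elsewhere allophone [b].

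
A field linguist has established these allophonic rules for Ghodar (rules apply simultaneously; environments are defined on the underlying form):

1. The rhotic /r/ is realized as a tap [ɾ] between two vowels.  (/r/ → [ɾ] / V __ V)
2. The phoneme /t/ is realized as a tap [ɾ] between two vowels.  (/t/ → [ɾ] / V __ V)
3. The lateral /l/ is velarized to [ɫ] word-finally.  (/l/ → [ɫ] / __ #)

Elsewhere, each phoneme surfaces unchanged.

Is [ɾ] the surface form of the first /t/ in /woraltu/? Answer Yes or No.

No

/t/ — between /l/ and /u/; rule 2 does not apply here → [t].
The actual realization is [t], not [ɾ].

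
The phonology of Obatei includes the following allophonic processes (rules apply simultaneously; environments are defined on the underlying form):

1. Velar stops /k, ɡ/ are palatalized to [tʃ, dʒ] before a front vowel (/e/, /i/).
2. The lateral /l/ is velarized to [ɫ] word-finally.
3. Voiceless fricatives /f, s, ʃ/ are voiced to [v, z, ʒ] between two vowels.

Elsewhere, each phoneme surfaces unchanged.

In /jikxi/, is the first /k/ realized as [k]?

/k/ — between /i/ and /x/; rule 1 does not apply here → [k].
The actual realization is [k], which matches [k].

Yes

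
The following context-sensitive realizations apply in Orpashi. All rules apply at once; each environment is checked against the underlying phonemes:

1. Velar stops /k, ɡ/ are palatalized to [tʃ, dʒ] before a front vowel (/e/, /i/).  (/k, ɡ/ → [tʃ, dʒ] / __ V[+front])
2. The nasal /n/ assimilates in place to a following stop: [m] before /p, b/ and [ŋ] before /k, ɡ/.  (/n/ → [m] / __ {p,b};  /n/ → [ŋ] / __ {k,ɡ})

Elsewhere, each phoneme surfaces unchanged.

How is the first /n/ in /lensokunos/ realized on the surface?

[n]

/n/ — between /e/ and /s/; rule 2 does not apply here → [n].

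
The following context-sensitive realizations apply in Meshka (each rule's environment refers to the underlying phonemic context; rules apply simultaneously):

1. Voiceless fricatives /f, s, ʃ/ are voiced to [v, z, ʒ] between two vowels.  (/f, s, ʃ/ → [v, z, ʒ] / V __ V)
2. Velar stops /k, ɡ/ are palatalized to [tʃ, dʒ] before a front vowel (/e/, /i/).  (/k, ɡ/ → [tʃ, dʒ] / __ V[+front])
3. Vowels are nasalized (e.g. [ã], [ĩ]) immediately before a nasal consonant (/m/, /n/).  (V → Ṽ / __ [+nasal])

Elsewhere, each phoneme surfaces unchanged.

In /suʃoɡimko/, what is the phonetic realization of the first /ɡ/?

[dʒ]

/ɡ/ — between /o/ and /i/, before a front vowel — surfaces as [dʒ] (rule 2).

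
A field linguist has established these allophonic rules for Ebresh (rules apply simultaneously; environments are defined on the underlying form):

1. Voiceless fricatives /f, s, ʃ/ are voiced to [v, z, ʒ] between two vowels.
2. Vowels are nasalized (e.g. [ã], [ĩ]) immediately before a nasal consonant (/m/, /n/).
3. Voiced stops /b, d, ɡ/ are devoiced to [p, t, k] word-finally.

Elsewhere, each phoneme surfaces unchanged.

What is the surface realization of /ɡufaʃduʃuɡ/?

/ɡ/ (word-initial) fails the environment for rule 3, so it stays [ɡ].
/u/ — between /ɡ/ and /f/; rule 2 does not apply here → [u].
/f/ (between /u/ and /a/): between two vowels, so rule 1 applies → [v].
/a/ — between /f/ and /ʃ/; rule 2 does not apply here → [a].
/ʃ/ (between /a/ and /d/) is in the target of rule 1 but the environment (between two vowels) is not met → [ʃ].
/d/ — between /ʃ/ and /u/; rule 3 does not apply here → [d].
/u/ — between /d/ and /ʃ/; rule 2 does not apply here → [u].
/ʃ/ (between /u/ and /u/): between two vowels, so rule 1 applies → [ʒ].
/u/ (between /ʃ/ and /ɡ/) fails the environment for rule 2, so it stays [u].
/ɡ/ (word-final): word-finally, so rule 3 applies → [k].

[ɡuvaʃduʒuk]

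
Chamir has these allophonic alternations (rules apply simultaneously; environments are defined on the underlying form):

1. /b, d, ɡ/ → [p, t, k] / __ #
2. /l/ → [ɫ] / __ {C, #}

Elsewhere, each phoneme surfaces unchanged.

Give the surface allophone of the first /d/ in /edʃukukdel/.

/d/ (between /e/ and /ʃ/): rule 1 targets it, but not word-finally → unchanged [d].

[d]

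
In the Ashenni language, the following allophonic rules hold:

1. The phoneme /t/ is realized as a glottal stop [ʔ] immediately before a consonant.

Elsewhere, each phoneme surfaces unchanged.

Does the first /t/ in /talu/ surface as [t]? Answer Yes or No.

Yes

/t/ (word-initial) is in the target of rule 1 but the environment (immediately before a consonant) is not met → [t].
The actual realization is [t], which matches [t].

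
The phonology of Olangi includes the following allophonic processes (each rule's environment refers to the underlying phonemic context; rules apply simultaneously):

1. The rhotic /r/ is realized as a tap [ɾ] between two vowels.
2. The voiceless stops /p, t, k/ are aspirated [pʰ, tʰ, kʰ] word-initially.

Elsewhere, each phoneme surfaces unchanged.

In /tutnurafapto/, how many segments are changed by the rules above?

Segments that undergo a rule: /t/ → [tʰ] (rule 2); /r/ → [ɾ] (rule 1).
All other segments surface unchanged.

2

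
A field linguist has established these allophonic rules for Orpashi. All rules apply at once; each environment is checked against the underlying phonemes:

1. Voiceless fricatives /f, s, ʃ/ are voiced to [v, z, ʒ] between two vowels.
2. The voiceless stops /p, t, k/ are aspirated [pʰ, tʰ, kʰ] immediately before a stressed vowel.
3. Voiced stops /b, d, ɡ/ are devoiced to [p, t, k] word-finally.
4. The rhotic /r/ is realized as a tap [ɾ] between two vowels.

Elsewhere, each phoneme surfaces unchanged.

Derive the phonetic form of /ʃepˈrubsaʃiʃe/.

[ʃepˈrubsaʒiʒe]

/ʃ/ (word-initial): rule 1 targets it, but not between two vowels → unchanged [ʃ].
/e/ (between /ʃ/ and /p/): no rule targets it → [e].
/p/ (between /e/ and /r/): rule 2 targets it, but not immediately before a stressed vowel → unchanged [p].
/r/ (between /p/ and /u/) fails the environment for rule 4, so it stays [r].
/u/ stays [u].
/b/ — between /u/ and /s/; rule 3 does not apply here → [b].
/s/ — between /b/ and /a/; rule 1 does not apply here → [s].
/a/ stays [a].
/ʃ/ (between /a/ and /i/): between two vowels, so rule 1 applies → [ʒ].
/i/ (between /ʃ/ and /ʃ/): no rule targets it → [i].
/ʃ/ (between /i/ and /e/): between two vowels, so rule 1 applies → [ʒ].
/e/ — not in any rule's target class → [e].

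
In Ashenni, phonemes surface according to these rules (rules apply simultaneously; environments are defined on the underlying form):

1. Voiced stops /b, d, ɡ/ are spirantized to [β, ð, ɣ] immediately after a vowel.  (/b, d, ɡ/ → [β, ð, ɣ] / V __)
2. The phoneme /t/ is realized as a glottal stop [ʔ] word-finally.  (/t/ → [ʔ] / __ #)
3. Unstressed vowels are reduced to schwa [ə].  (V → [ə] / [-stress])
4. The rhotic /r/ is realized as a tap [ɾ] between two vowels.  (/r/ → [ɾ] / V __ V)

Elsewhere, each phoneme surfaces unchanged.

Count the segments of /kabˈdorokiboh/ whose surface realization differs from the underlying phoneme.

Segments that undergo a rule: /a/ → [ə] (rule 3); /b/ → [β] (rule 1); /r/ → [ɾ] (rule 4); /o/ → [ə] (rule 3); /i/ → [ə] (rule 3); /b/ → [β] (rule 1); /o/ → [ə] (rule 3).
All other segments surface unchanged.

7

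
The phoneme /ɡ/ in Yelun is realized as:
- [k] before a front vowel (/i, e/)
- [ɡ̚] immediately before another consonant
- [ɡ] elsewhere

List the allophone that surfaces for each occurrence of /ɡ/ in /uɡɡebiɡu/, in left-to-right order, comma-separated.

Occurrence 1 (position 2): immediately before another consonant → [ɡ̚].
Occurrence 2 (position 3): before a front vowel (/i, e/) → [k].
Occurrence 3 (position 7): no conditioning environment matches → elsewhere allophone [ɡ].

[ɡ̚], [k], [ɡ]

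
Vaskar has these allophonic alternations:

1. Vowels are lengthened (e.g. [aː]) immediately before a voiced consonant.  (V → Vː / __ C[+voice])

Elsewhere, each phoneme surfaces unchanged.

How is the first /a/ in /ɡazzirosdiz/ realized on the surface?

Rule 1 applies to /a/ (between /ɡ/ and /z/: before a voiced consonant) → [aː].

[aː]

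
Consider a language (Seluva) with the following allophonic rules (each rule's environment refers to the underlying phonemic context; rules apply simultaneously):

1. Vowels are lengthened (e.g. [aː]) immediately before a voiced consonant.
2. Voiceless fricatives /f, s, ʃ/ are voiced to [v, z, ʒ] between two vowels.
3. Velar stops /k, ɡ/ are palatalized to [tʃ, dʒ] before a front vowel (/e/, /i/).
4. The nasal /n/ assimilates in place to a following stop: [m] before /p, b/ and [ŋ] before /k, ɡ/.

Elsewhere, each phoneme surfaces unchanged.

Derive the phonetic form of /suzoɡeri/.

[suːzoːdʒeːri]

/s/ (word-initial) is in the target of rule 2 but the environment (between two vowels) is not met → [s].
/u/ meets the environment for rule 1 (before a voiced consonant) → [uː].
/o/ (between /z/ and /ɡ/) occurs before a voiced consonant → [oː] by rule 1.
/ɡ/ meets the environment for rule 3 (before a front vowel) → [dʒ].
/e/ meets the environment for rule 1 (before a voiced consonant) → [eː].
/i/ (word-final) is in the target of rule 1 but the environment (before a voiced consonant) is not met → [i].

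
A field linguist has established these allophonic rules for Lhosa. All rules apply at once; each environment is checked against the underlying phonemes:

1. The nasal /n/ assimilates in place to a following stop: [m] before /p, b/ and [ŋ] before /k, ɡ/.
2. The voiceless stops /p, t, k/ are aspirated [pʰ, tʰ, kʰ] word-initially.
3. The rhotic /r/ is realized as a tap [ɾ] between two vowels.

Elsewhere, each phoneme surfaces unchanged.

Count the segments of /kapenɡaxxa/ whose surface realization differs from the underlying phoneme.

Segments that undergo a rule: /k/ → [kʰ] (rule 2); /n/ → [ŋ] (rule 1).
All other segments surface unchanged.

2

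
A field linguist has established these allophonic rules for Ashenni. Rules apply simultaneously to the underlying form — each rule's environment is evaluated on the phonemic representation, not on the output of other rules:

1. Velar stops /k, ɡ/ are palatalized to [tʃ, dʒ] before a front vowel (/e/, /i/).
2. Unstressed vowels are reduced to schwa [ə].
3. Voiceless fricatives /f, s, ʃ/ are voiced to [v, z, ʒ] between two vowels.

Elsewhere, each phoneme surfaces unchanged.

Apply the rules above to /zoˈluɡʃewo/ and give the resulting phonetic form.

[zəˈluɡʃəwə]

/o/ (between /z/ and /l/): in an unstressed syllable, so rule 2 applies → [ə].
/u/ (between /l/ and /ɡ/): rule 2 targets it, but not in an unstressed syllable → unchanged [u].
/ɡ/ — between /u/ and /ʃ/; rule 1 does not apply here → [ɡ].
/ʃ/ (between /ɡ/ and /e/): rule 3 targets it, but not between two vowels → unchanged [ʃ].
/e/ (between /ʃ/ and /w/) occurs in an unstressed syllable → [ə] by rule 2.
/o/ (word-final): in an unstressed syllable, so rule 2 applies → [ə].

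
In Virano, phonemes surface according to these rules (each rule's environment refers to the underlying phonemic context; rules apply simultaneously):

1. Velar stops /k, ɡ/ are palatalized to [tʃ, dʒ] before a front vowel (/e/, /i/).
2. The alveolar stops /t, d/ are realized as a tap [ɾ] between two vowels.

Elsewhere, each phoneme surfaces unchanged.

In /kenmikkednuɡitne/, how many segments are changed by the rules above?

Segments that undergo a rule: /k/ → [tʃ] (rule 1); /k/ → [tʃ] (rule 1); /ɡ/ → [dʒ] (rule 1).
All other segments surface unchanged.

3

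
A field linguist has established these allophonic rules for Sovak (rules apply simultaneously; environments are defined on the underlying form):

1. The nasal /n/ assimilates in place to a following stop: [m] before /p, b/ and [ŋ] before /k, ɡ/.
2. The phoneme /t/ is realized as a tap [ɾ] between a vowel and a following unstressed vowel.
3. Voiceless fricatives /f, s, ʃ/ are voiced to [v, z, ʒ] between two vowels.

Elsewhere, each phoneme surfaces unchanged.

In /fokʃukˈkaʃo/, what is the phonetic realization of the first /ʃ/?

[ʃ]

/ʃ/ (between /k/ and /u/) fails the environment for rule 3, so it stays [ʃ].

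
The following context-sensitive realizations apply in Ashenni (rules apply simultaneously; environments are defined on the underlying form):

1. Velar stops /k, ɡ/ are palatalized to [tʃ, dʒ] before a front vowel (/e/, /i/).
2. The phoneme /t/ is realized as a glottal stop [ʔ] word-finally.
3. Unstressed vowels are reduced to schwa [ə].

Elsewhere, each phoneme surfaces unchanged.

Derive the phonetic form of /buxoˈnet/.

/u/ — between /b/ and /x/, in an unstressed syllable — surfaces as [ə] (rule 3).
/o/ meets the environment for rule 3 (in an unstressed syllable) → [ə].
/e/ (between /n/ and /t/) fails the environment for rule 3, so it stays [e].
/t/ — word-final, word-finally — surfaces as [ʔ] (rule 2).

[bəxəˈneʔ]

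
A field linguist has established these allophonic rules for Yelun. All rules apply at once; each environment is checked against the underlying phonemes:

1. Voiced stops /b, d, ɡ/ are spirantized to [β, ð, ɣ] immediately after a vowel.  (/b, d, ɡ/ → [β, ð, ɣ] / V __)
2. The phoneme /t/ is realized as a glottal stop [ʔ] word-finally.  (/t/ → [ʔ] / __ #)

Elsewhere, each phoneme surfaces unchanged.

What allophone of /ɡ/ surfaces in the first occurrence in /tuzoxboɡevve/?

/ɡ/ (between /o/ and /e/) occurs immediately after a vowel → [ɣ] by rule 1.

[ɣ]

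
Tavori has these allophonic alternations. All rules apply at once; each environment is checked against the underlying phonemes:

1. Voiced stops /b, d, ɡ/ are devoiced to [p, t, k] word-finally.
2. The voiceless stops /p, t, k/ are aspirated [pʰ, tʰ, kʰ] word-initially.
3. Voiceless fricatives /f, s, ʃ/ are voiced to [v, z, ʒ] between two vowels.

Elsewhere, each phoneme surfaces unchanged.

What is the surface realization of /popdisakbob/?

/p/ (word-initial): word-initially, so rule 2 applies → [pʰ].
/o/ (between /p/ and /p/) is unaffected → [o].
/p/ (between /o/ and /d/): rule 2 targets it, but not word-initially → unchanged [p].
/d/ — between /p/ and /i/; rule 1 does not apply here → [d].
/i/ (between /d/ and /s/): no rule targets it → [i].
/s/ meets the environment for rule 3 (between two vowels) → [z].
/a/ stays [a].
/k/ — between /a/ and /b/; rule 2 does not apply here → [k].
/b/ (between /k/ and /o/) is in the target of rule 1 but the environment (word-finally) is not met → [b].
/o/ — not in any rule's target class → [o].
/b/ meets the environment for rule 1 (word-finally) → [p].

[pʰopdizakbop]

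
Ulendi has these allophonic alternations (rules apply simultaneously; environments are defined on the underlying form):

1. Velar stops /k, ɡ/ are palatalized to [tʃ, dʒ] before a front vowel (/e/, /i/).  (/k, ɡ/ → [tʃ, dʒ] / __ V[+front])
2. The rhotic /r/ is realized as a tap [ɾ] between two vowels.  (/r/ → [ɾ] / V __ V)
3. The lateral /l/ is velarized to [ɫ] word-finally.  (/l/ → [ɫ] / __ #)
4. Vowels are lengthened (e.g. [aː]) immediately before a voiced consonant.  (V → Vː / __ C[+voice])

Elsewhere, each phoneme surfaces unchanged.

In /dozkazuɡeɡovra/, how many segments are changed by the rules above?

6

Segments that undergo a rule: /o/ → [oː] (rule 4); /a/ → [aː] (rule 4); /u/ → [uː] (rule 4); /ɡ/ → [dʒ] (rule 1); /e/ → [eː] (rule 4); /o/ → [oː] (rule 4).
All other segments surface unchanged.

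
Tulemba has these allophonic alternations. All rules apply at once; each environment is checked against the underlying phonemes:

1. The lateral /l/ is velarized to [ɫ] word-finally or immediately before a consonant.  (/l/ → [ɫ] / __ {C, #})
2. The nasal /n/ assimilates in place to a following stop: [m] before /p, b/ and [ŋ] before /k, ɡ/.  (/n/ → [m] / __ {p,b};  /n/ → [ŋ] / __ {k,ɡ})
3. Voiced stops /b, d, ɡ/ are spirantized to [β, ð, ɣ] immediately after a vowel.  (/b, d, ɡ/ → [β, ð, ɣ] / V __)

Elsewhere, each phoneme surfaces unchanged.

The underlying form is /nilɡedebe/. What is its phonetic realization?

[niɫɡeðeβe]

/n/ — word-initial; rule 2 does not apply here → [n].
/i/ (between /n/ and /l/): no rule targets it → [i].
Rule 1 applies to /l/ (between /i/ and /ɡ/: word-finally or immediately before a consonant) → [ɫ].
/ɡ/ (between /l/ and /e/) is in the target of rule 3 but the environment (immediately after a vowel) is not met → [ɡ].
/e/ — not in any rule's target class → [e].
/d/ meets the environment for rule 3 (immediately after a vowel) → [ð].
/e/ stays [e].
/b/ (between /e/ and /e/) occurs immediately after a vowel → [β] by rule 3.
/e/ stays [e].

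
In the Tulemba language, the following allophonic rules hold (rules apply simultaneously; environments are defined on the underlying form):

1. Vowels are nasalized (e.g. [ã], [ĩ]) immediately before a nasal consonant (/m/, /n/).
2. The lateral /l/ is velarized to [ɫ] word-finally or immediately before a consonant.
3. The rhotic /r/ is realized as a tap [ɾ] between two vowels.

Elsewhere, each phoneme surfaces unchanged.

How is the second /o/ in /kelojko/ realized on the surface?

/o/ (word-final): rule 1 targets it, but not before a nasal consonant → unchanged [o].

[o]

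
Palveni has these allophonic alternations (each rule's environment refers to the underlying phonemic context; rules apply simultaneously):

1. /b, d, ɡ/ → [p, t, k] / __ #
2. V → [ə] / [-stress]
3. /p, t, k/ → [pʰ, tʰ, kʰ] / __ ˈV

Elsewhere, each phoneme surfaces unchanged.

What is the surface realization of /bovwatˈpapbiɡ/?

[bəvwətˈpʰapbək]

/b/ (word-initial) is in the target of rule 1 but the environment (word-finally) is not met → [b].
/o/ (between /b/ and /v/): in an unstressed syllable, so rule 2 applies → [ə].
/v/ stays [v].
/w/ (between /v/ and /a/) is unaffected → [w].
Rule 2 applies to /a/ (between /w/ and /t/: in an unstressed syllable) → [ə].
/t/ — between /a/ and /p/; rule 3 does not apply here → [t].
/p/ meets the environment for rule 3 (immediately before a stressed vowel) → [pʰ].
/a/ (between /p/ and /p/): rule 2 targets it, but not in an unstressed syllable → unchanged [a].
/p/ (between /a/ and /b/) is in the target of rule 3 but the environment (immediately before a stressed vowel) is not met → [p].
/b/ (between /p/ and /i/) fails the environment for rule 1, so it stays [b].
Rule 2 applies to /i/ (between /b/ and /ɡ/: in an unstressed syllable) → [ə].
Rule 1 applies to /ɡ/ (word-final: word-finally) → [k].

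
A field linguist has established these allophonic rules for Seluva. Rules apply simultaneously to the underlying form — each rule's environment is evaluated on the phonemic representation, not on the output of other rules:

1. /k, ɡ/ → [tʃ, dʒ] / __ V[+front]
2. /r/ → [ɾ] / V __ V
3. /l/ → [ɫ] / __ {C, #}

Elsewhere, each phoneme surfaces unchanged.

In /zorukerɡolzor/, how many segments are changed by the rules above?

3

Segments that undergo a rule: /r/ → [ɾ] (rule 2); /k/ → [tʃ] (rule 1); /l/ → [ɫ] (rule 3).
All other segments surface unchanged.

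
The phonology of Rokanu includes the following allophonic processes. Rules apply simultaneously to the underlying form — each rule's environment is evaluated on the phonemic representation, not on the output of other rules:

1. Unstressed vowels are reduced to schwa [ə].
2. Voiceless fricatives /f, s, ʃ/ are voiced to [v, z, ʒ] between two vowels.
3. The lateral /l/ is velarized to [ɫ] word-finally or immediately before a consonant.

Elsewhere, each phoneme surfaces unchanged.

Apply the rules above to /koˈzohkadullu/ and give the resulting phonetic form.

[kəˈzohkədəɫlə]

/o/ (between /k/ and /z/): in an unstressed syllable, so rule 1 applies → [ə].
/o/ (between /z/ and /h/) is in the target of rule 1 but the environment (in an unstressed syllable) is not met → [o].
/a/ (between /k/ and /d/) occurs in an unstressed syllable → [ə] by rule 1.
/u/ meets the environment for rule 1 (in an unstressed syllable) → [ə].
/l/ — between /u/ and /l/, word-finally or immediately before a consonant — surfaces as [ɫ] (rule 3).
/l/ — between /l/ and /u/; rule 3 does not apply here → [l].
/u/ (word-final): in an unstressed syllable, so rule 1 applies → [ə].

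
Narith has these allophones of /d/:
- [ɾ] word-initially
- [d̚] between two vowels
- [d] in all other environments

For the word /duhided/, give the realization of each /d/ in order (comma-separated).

[ɾ], [d̚], [d]

Occurrence 1 (position 1): word-initially → [ɾ].
Occurrence 2 (position 5): between two vowels → [d̚].
Occurrence 3 (position 7): no conditioning environment matches → elsewhere allophone [d].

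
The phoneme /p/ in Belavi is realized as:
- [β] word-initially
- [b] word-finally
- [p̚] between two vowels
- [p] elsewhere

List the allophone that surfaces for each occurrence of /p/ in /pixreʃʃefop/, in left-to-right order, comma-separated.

Occurrence 1 (position 1): word-initially → [β].
Occurrence 2 (position 11): word-finally → [b].

[β], [b]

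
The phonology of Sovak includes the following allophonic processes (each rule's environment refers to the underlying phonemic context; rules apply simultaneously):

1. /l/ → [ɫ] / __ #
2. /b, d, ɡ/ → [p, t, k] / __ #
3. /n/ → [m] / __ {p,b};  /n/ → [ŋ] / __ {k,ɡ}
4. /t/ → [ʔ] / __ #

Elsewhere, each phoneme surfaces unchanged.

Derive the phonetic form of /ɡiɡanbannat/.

[ɡiɡambannaʔ]

/ɡ/ — word-initial; rule 2 does not apply here → [ɡ].
/ɡ/ (between /i/ and /a/): rule 2 targets it, but not word-finally → unchanged [ɡ].
/n/ — between /a/ and /b/, before a labial or velar stop — surfaces as [m] (rule 3).
/b/ (between /n/ and /a/): rule 2 targets it, but not word-finally → unchanged [b].
/n/ (between /a/ and /n/) is in the target of rule 3 but the environment (before a labial or velar stop) is not met → [n].
/n/ (between /n/ and /a/): rule 3 targets it, but not before a labial or velar stop → unchanged [n].
Rule 4 applies to /t/ (word-final: word-finally) → [ʔ].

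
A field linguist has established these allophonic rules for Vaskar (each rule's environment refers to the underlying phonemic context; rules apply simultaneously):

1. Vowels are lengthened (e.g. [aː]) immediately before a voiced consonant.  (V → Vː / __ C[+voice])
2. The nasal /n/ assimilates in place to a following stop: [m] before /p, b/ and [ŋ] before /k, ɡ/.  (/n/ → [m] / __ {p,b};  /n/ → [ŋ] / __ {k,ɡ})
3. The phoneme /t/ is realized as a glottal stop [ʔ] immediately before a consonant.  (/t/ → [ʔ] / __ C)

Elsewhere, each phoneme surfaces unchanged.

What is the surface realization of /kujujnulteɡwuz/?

[kuːjuːjnuːlteːɡwuːz]

/u/ — between /k/ and /j/, before a voiced consonant — surfaces as [uː] (rule 1).
/u/ — between /j/ and /j/, before a voiced consonant — surfaces as [uː] (rule 1).
/n/ (between /j/ and /u/) fails the environment for rule 2, so it stays [n].
/u/ (between /n/ and /l/): before a voiced consonant, so rule 1 applies → [uː].
/t/ (between /l/ and /e/): rule 3 targets it, but not immediately before a consonant → unchanged [t].
/e/ (between /t/ and /ɡ/) occurs before a voiced consonant → [eː] by rule 1.
/u/ (between /w/ and /z/) occurs before a voiced consonant → [uː] by rule 1.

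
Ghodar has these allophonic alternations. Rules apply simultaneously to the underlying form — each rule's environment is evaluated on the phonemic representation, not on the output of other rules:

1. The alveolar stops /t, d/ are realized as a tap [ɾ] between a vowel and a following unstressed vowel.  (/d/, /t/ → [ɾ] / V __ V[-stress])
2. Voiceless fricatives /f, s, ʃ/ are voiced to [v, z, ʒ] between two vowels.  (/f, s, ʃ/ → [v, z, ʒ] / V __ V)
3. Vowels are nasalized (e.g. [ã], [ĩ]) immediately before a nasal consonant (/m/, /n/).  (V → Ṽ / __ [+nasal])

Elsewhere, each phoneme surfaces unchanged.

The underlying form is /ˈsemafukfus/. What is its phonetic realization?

/s/ (word-initial) fails the environment for rule 2, so it stays [s].
/e/ meets the environment for rule 3 (before a nasal consonant) → [ẽ].
/m/ — not in any rule's target class → [m].
/a/ — between /m/ and /f/; rule 3 does not apply here → [a].
Rule 2 applies to /f/ (between /a/ and /u/: between two vowels) → [v].
/u/ (between /f/ and /k/): rule 3 targets it, but not before a nasal consonant → unchanged [u].
/k/ (between /u/ and /f/) is unaffected → [k].
/f/ (between /k/ and /u/) is in the target of rule 2 but the environment (between two vowels) is not met → [f].
/u/ (between /f/ and /s/): rule 3 targets it, but not before a nasal consonant → unchanged [u].
/s/ (word-final) fails the environment for rule 2, so it stays [s].

[ˈsẽmavukfus]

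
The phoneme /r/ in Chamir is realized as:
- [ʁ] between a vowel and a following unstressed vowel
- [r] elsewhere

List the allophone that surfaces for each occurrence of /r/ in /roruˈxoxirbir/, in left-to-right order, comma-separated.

[r], [ʁ], [r], [r]

Occurrence 1 (position 1): no conditioning environment matches → elsewhere allophone [r].
Occurrence 2 (position 3): between a vowel and a following unstressed vowel → [ʁ].
Occurrence 3 (position 9): no conditioning environment matches → elsewhere allophone [r].
Occurrence 4 (position 12): no conditioning environment matches → elsewhere allophone [r].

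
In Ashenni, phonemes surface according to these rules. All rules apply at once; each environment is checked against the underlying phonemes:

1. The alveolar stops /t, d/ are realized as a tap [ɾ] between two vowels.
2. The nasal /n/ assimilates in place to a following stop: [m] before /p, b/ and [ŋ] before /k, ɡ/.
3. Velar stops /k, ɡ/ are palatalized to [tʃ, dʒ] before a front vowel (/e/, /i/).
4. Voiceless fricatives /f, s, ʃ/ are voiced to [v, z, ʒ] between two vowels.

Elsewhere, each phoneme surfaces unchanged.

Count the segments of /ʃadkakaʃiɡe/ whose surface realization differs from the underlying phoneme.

Segments that undergo a rule: /ʃ/ → [ʒ] (rule 4); /ɡ/ → [dʒ] (rule 3).
All other segments surface unchanged.

2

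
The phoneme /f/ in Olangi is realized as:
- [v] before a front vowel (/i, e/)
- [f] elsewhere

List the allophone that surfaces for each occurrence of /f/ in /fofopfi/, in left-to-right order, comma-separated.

[f], [f], [v]

Occurrence 1 (position 1): no conditioning environment matches → elsewhere allophone [f].
Occurrence 2 (position 3): no conditioning environment matches → elsewhere allophone [f].
Occurrence 3 (position 6): before a front vowel (/i, e/) → [v].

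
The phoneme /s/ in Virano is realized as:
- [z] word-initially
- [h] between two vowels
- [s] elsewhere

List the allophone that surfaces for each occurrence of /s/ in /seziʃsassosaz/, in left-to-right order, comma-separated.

[z], [s], [s], [s], [h]

Occurrence 1 (position 1): word-initially → [z].
Occurrence 2 (position 6): no conditioning environment matches → elsewhere allophone [s].
Occurrence 3 (position 8): no conditioning environment matches → elsewhere allophone [s].
Occurrence 4 (position 9): no conditioning environment matches → elsewhere allophone [s].
Occurrence 5 (position 11): between two vowels → [h].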